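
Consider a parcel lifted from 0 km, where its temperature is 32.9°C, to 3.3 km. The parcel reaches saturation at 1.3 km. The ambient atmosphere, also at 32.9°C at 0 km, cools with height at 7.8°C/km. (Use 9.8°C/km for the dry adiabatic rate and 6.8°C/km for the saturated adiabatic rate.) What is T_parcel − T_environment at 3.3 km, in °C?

Parcel:
  From 0 m to 1300 m (dry): cools by 9.8 × 1.3 = 12.74°C, giving 20.16°C.
  From 1300 m to 3300 m (saturated): cools by 6.8 × 2 = 13.6°C, giving 6.56°C.
Environment:
  From 0 m to 3300 m (environment): cools by 7.8 × 3.3 = 25.74°C, giving 7.16°C.
T_parcel − T_env = 6.56 − 7.16 = -0.6°C

-0.6°C (parcel cooler than environment)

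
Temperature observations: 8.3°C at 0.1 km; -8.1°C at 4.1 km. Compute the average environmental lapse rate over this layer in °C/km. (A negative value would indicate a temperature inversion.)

Γ = −ΔT/Δz = (8.3 − (-8.1)) / (4100 − 100) m
  = 16.4°C / 4 km = 4.1°C/km

4.1°C/km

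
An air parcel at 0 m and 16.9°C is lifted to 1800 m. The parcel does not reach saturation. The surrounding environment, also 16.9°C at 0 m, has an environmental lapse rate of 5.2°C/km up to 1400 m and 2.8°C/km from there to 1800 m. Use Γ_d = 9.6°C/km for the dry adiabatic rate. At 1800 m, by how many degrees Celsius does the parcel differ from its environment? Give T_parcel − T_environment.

Parcel:
  Dry to 1800 m: -9.6 × 1.8 km = -17.28°C, so T = -0.38°C.
Environment:
  Environment, lower layer to 1400 m: -5.2 × 1.4 km = -7.28°C, so T = 9.62°C.
  Environment, upper layer to 1800 m: -2.8 × 0.4 km = -1.12°C, so T = 8.5°C.
T_parcel − T_env = -0.38 − 8.5 = -8.88°C

-8.88°C (parcel cooler than environment)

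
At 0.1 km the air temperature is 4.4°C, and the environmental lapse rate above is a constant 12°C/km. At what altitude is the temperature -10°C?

Height above start = (4.4 − (-10)) / 12 = 1.2 km
Altitude = 100 m + 1200 m = 1300 m

1.3 km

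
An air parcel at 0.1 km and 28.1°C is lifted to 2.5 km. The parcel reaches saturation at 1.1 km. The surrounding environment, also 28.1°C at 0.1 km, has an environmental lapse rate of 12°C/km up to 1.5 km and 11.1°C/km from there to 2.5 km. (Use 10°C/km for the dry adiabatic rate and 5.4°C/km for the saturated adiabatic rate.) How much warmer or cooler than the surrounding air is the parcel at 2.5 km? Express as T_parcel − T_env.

Parcel:
  100 → 1100 m (dry, 10°C/km): ΔT = -10 × 1 = -10°C → T = 18.1°C
  1100 → 2500 m (saturated, 5.4°C/km): ΔT = -5.4 × 1.4 = -7.56°C → T = 10.54°C
Environment:
  100 → 1500 m (environment, lower layer, 12°C/km): ΔT = -12 × 1.4 = -16.8°C → T = 11.3°C
  1500 → 2500 m (environment, upper layer, 11.1°C/km): ΔT = -11.1 × 1 = -11.1°C → T = 0.2°C
T_parcel − T_env = 10.54 − 0.2 = +10.34°C

+10.34°C (parcel warmer than environment)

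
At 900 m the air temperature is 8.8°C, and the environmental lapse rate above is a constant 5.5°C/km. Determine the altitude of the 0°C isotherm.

Height above start = (8.8 − 0) / 5.5 = 1.6 km
Altitude = 900 m + 1600 m = 2500 m

2500 m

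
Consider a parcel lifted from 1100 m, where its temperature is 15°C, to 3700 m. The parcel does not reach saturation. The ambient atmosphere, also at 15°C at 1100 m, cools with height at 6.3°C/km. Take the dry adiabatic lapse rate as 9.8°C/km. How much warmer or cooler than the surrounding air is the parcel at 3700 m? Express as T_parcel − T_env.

Parcel:
  From 1100 m to 3700 m (dry): cools by 9.8 × 2.6 = 25.48°C, giving -10.48°C.
Environment:
  From 1100 m to 3700 m (environment): cools by 6.3 × 2.6 = 16.38°C, giving -1.38°C.
T_parcel − T_env = -10.48 − (-1.38) = -9.1°C

-9.1°C (parcel cooler than environment)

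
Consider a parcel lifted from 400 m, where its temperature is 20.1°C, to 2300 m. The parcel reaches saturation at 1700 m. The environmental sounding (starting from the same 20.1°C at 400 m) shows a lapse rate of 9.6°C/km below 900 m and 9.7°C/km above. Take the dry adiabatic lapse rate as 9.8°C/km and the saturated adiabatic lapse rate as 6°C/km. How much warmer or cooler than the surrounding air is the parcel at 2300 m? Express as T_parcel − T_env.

+2.04°C (parcel warmer than environment)

Parcel:
  400 → 1700 m (dry, 9.8°C/km): ΔT = -9.8 × 1.3 = -12.74°C → T = 7.36°C
  1700 → 2300 m (saturated, 6°C/km): ΔT = -6 × 0.6 = -3.6°C → T = 3.76°C
Environment:
  400 → 900 m (environment, lower layer, 9.6°C/km): ΔT = -9.6 × 0.5 = -4.8°C → T = 15.3°C
  900 → 2300 m (environment, upper layer, 9.7°C/km): ΔT = -9.7 × 1.4 = -13.58°C → T = 1.72°C
T_parcel − T_env = 3.76 − 1.72 = +2.04°C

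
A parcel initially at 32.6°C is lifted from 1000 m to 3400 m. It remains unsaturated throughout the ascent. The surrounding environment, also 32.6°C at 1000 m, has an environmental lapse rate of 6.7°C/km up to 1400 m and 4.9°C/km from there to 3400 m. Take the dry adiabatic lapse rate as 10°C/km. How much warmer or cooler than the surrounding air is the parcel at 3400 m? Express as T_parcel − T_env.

-11.52°C (parcel cooler than environment)

Parcel:
  1000–3400 m, dry: Δz = 2.4 km ⇒ ΔT = -24°C; T = 8.6°C
Environment:
  1000–1400 m, environment, lower layer: Δz = 0.4 km ⇒ ΔT = -2.68°C; T = 29.92°C
  1400–3400 m, environment, upper layer: Δz = 2 km ⇒ ΔT = -9.8°C; T = 20.12°C
T_parcel − T_env = 8.6 − 20.12 = -11.52°C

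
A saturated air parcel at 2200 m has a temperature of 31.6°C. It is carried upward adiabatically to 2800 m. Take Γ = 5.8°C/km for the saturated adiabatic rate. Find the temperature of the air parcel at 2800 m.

Saturated adiabatic to 2800 m: -5.8 × 0.6 km = -3.48°C, so T = 28.12°C.

28.12°C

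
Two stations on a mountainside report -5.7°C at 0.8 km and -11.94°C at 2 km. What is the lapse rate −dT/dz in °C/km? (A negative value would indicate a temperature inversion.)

Γ = −ΔT/Δz = (-5.7 − (-11.94)) / (2000 − 800) m
  = 6.24°C / 1.2 km = 5.2°C/km

5.2°C/km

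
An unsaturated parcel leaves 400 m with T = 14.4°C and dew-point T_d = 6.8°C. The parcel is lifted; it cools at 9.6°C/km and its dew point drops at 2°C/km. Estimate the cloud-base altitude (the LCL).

1400 m

T and T_d converge at 9.6 − 2 = 7.6°C per km
Height above start = (14.4 − 6.8) / 7.6 = 1 km
LCL altitude = 400 m + 1000 m = 1400 m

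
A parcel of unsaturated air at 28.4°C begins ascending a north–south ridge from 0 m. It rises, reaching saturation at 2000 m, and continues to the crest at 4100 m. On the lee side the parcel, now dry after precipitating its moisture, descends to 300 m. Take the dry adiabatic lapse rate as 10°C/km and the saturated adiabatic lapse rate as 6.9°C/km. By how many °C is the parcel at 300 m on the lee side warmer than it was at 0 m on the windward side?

Dry to 2000 m: -10 × 2 km = -20°C, so T = 8.4°C.
Saturated to 4100 m: -6.9 × 2.1 km = -14.49°C, so T = -6.09°C.
Dry descent to 300 m: +10 × 3.8 km = +38°C, so T = 31.91°C.
Net change vs windward start: 31.91 − 28.4 = +3.51°C

+3.51°C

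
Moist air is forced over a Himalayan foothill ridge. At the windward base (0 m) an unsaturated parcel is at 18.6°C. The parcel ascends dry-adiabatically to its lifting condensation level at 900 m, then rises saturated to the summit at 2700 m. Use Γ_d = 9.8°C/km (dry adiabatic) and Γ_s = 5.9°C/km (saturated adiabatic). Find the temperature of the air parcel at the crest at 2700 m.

0–900 m, dry: Δz = 0.9 km ⇒ ΔT = -8.82°C; T = 9.78°C
900–2700 m, saturated: Δz = 1.8 km ⇒ ΔT = -10.62°C; T = -0.84°C

-0.84°C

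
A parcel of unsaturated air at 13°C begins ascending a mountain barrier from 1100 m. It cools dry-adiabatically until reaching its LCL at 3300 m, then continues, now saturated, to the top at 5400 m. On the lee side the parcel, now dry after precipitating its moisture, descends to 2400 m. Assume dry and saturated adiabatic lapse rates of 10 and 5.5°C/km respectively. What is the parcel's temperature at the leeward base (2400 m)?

9.45°C

Dry to 3300 m: -10 × 2.2 km = -22°C, so T = -9°C.
Saturated to 5400 m: -5.5 × 2.1 km = -11.55°C, so T = -20.55°C.
Dry descent to 2400 m: +10 × 3 km = +30°C, so T = 9.45°C.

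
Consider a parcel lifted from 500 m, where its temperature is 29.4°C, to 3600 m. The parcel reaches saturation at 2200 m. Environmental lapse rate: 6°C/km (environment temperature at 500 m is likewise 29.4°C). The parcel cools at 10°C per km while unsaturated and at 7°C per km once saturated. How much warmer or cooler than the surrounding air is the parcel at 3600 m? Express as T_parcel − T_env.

-8.2°C (parcel cooler than environment)

Parcel:
  From 500 m to 2200 m (dry): cools by 10 × 1.7 = 17°C, giving 12.4°C.
  From 2200 m to 3600 m (saturated): cools by 7 × 1.4 = 9.8°C, giving 2.6°C.
Environment:
  From 500 m to 3600 m (environment): cools by 6 × 3.1 = 18.6°C, giving 10.8°C.
T_parcel − T_env = 2.6 − 10.8 = -8.2°C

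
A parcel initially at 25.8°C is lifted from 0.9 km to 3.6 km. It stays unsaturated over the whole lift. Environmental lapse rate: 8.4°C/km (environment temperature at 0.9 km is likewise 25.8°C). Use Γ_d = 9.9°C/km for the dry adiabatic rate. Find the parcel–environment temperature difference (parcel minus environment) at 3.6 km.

Parcel:
  900 → 3600 m (dry, 9.9°C/km): ΔT = -9.9 × 2.7 = -26.73°C → T = -0.93°C
Environment:
  900 → 3600 m (environment, 8.4°C/km): ΔT = -8.4 × 2.7 = -22.68°C → T = 3.12°C
T_parcel − T_env = -0.93 − 3.12 = -4.05°C

-4.05°C (parcel cooler than environment)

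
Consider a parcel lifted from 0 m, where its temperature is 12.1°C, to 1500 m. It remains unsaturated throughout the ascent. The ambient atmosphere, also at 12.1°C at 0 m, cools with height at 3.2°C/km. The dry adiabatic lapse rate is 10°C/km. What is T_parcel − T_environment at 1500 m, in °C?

-10.2°C (parcel cooler than environment)

Parcel:
  Dry to 1500 m: -10 × 1.5 km = -15°C, so T = -2.9°C.
Environment:
  Environment to 1500 m: -3.2 × 1.5 km = -4.8°C, so T = 7.3°C.
T_parcel − T_env = -2.9 − 7.3 = -10.2°C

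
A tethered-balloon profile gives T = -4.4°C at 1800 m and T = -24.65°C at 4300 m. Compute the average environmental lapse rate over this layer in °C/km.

8.1°C/km

Γ = −ΔT/Δz = (-4.4 − (-24.65)) / (4300 − 1800) m
  = 20.25°C / 2.5 km = 8.1°C/km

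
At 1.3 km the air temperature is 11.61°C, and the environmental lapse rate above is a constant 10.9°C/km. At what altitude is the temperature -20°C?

4.2 km

Height above start = (11.61 − (-20)) / 10.9 = 2.9 km
Altitude = 1300 m + 2900 m = 4200 m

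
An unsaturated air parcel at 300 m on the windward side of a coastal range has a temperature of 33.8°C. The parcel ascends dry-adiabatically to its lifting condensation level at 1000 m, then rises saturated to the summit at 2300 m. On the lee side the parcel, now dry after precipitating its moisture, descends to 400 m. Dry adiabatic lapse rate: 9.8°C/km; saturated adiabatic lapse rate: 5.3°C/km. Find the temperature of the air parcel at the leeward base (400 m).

38.67°C

From 300 m to 1000 m (dry): cools by 9.8 × 0.7 = 6.86°C, giving 26.94°C.
From 1000 m to 2300 m (saturated): cools by 5.3 × 1.3 = 6.89°C, giving 20.05°C.
From 2300 m to 400 m (dry descent): warms by 9.8 × 1.9 = 18.62°C, giving 38.67°C.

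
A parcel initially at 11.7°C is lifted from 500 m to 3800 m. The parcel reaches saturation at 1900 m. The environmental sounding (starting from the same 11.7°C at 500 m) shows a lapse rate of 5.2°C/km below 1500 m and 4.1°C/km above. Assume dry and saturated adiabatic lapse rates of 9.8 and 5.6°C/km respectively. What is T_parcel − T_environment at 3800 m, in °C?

Parcel:
  Dry to 1900 m: -9.8 × 1.4 km = -13.72°C, so T = -2.02°C.
  Saturated to 3800 m: -5.6 × 1.9 km = -10.64°C, so T = -12.66°C.
Environment:
  Environment, lower layer to 1500 m: -5.2 × 1 km = -5.2°C, so T = 6.5°C.
  Environment, upper layer to 3800 m: -4.1 × 2.3 km = -9.43°C, so T = -2.93°C.
T_parcel − T_env = -12.66 − (-2.93) = -9.73°C

-9.73°C (parcel cooler than environment)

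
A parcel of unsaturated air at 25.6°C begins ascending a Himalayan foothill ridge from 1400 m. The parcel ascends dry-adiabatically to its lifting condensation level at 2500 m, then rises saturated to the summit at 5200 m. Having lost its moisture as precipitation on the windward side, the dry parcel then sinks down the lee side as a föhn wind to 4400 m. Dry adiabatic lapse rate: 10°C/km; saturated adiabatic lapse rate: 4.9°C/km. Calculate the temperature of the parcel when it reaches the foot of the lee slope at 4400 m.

From 1400 m to 2500 m (dry): cools by 10 × 1.1 = 11°C, giving 14.6°C.
From 2500 m to 5200 m (saturated): cools by 4.9 × 2.7 = 13.23°C, giving 1.37°C.
From 5200 m to 4400 m (dry descent): warms by 10 × 0.8 = 8°C, giving 9.37°C.

9.37°C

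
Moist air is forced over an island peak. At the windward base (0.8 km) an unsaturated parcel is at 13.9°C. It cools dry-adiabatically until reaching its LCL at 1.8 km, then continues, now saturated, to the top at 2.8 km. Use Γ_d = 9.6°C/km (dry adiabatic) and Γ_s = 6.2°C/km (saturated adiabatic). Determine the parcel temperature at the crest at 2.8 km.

-1.9°C

From 800 m to 1800 m (dry): cools by 9.6 × 1 = 9.6°C, giving 4.3°C.
From 1800 m to 2800 m (saturated): cools by 6.2 × 1 = 6.2°C, giving -1.9°C.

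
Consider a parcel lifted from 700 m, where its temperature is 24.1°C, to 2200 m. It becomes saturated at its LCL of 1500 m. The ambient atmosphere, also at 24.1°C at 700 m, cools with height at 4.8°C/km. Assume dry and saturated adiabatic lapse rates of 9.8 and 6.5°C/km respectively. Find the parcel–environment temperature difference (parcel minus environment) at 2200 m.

-5.19°C (parcel cooler than environment)

Parcel:
  700–1500 m, dry: Δz = 0.8 km ⇒ ΔT = -7.84°C; T = 16.26°C
  1500–2200 m, saturated: Δz = 0.7 km ⇒ ΔT = -4.55°C; T = 11.71°C
Environment:
  700–2200 m, environment: Δz = 1.5 km ⇒ ΔT = -7.2°C; T = 16.9°C
T_parcel − T_env = 11.71 − 16.9 = -5.19°C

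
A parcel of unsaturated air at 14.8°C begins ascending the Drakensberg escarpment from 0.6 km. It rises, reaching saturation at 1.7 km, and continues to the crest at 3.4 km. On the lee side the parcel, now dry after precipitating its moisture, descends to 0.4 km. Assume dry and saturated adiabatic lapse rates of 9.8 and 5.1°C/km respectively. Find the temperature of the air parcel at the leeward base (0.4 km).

24.75°C

600–1700 m, dry: Δz = 1.1 km ⇒ ΔT = -10.78°C; T = 4.02°C
1700–3400 m, saturated: Δz = 1.7 km ⇒ ΔT = -8.67°C; T = -4.65°C
3400–400 m, dry descent: Δz = 3 km ⇒ ΔT = +29.4°C; T = 24.75°C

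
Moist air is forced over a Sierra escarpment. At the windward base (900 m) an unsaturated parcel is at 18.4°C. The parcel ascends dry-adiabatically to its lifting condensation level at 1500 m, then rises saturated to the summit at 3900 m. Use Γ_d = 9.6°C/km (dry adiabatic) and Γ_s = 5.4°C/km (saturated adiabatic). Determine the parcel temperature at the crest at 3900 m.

-0.32°C

Dry to 1500 m: -9.6 × 0.6 km = -5.76°C, so T = 12.64°C.
Saturated to 3900 m: -5.4 × 2.4 km = -12.96°C, so T = -0.32°C.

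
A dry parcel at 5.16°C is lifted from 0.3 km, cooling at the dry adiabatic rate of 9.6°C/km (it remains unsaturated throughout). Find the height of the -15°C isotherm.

Height above start = (5.16 − (-15)) / 9.6 = 2.1 km
Altitude = 300 m + 2100 m = 2400 m

2.4 km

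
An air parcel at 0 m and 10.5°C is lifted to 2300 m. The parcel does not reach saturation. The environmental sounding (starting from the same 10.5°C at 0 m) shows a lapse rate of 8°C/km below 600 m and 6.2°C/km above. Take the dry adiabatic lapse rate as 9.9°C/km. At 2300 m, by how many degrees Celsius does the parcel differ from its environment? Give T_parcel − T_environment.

-7.43°C (parcel cooler than environment)

Parcel:
  Dry to 2300 m: -9.9 × 2.3 km = -22.77°C, so T = -12.27°C.
Environment:
  Environment, lower layer to 600 m: -8 × 0.6 km = -4.8°C, so T = 5.7°C.
  Environment, upper layer to 2300 m: -6.2 × 1.7 km = -10.54°C, so T = -4.84°C.
T_parcel − T_env = -12.27 − (-4.84) = -7.43°C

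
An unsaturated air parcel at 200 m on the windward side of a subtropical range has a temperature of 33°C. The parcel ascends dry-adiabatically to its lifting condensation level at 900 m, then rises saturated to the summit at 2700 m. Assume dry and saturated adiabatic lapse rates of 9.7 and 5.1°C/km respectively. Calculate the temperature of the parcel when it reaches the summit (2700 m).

From 200 m to 900 m (dry): cools by 9.7 × 0.7 = 6.79°C, giving 26.21°C.
From 900 m to 2700 m (saturated): cools by 5.1 × 1.8 = 9.18°C, giving 17.03°C.

17.03°C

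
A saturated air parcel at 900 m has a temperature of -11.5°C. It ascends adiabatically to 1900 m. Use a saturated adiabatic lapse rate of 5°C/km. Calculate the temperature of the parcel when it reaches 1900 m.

-16.5°C

Saturated adiabatic to 1900 m: -5 × 1 km = -5°C, so T = -16.5°C.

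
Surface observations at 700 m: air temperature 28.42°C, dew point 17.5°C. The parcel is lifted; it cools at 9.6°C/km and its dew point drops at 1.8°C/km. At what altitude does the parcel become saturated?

T and T_d converge at 9.6 − 1.8 = 7.8°C per km
Height above start = (28.42 − 17.5) / 7.8 = 1.4 km
LCL altitude = 700 m + 1400 m = 2100 m

2100 m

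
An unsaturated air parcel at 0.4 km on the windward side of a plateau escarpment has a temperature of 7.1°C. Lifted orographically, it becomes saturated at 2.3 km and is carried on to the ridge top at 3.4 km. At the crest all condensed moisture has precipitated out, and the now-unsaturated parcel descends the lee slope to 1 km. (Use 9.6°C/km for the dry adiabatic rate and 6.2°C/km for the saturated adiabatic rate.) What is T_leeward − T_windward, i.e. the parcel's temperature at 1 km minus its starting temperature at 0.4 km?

-2.02°C

400 → 2300 m (dry, 9.6°C/km): ΔT = -9.6 × 1.9 = -18.24°C → T = -11.14°C
2300 → 3400 m (saturated, 6.2°C/km): ΔT = -6.2 × 1.1 = -6.82°C → T = -17.96°C
3400 → 1000 m (dry descent, 9.6°C/km): ΔT = +9.6 × 2.4 = +23.04°C → T = 5.08°C
Net change vs windward start: 5.08 − 7.1 = -2.02°C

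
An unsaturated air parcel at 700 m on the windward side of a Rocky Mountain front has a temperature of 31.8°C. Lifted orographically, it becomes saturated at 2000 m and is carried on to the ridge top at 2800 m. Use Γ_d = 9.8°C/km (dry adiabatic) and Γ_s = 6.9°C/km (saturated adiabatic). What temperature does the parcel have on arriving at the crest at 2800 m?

13.54°C

Dry to 2000 m: -9.8 × 1.3 km = -12.74°C, so T = 19.06°C.
Saturated to 2800 m: -6.9 × 0.8 km = -5.52°C, so T = 13.54°C.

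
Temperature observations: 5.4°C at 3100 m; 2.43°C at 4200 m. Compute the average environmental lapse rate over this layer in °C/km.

2.7°C/km

Γ = −ΔT/Δz = (5.4 − 2.43) / (4200 − 3100) m
  = 2.97°C / 1.1 km = 2.7°C/km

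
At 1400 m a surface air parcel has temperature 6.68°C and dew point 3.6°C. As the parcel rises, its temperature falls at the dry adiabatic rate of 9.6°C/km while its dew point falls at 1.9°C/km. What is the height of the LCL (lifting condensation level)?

1800 m

T and T_d converge at 9.6 − 1.9 = 7.7°C per km
Height above start = (6.68 − 3.6) / 7.7 = 0.4 km
LCL altitude = 1400 m + 400 m = 1800 m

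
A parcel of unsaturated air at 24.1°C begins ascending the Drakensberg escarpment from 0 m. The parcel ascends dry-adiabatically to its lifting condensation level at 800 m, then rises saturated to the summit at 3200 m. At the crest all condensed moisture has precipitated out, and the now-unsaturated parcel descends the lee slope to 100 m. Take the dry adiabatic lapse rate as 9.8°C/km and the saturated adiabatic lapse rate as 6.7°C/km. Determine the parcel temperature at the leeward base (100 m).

30.56°C

0–800 m, dry: Δz = 0.8 km ⇒ ΔT = -7.84°C; T = 16.26°C
800–3200 m, saturated: Δz = 2.4 km ⇒ ΔT = -16.08°C; T = 0.18°C
3200–100 m, dry descent: Δz = 3.1 km ⇒ ΔT = +30.38°C; T = 30.56°C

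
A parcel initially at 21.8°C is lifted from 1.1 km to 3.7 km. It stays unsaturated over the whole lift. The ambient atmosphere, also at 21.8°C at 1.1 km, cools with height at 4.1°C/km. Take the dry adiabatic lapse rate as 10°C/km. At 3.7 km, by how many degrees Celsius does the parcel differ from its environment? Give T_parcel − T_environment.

Parcel:
  1100 → 3700 m (dry, 10°C/km): ΔT = -10 × 2.6 = -26°C → T = -4.2°C
Environment:
  1100 → 3700 m (environment, 4.1°C/km): ΔT = -4.1 × 2.6 = -10.66°C → T = 11.14°C
T_parcel − T_env = -4.2 − 11.14 = -15.34°C

-15.34°C (parcel cooler than environment)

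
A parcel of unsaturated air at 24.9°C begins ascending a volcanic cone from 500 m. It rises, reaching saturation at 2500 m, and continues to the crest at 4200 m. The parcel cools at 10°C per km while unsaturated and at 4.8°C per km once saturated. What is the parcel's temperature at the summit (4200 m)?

500–2500 m, dry: Δz = 2 km ⇒ ΔT = -20°C; T = 4.9°C
2500–4200 m, saturated: Δz = 1.7 km ⇒ ΔT = -8.16°C; T = -3.26°C

-3.26°C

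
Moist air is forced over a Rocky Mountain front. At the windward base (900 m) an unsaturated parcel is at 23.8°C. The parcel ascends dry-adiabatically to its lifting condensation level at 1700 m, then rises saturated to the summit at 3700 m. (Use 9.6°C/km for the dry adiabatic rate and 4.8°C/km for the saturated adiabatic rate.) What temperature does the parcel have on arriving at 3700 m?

900–1700 m, dry: Δz = 0.8 km ⇒ ΔT = -7.68°C; T = 16.12°C
1700–3700 m, saturated: Δz = 2 km ⇒ ΔT = -9.6°C; T = 6.52°C

6.52°C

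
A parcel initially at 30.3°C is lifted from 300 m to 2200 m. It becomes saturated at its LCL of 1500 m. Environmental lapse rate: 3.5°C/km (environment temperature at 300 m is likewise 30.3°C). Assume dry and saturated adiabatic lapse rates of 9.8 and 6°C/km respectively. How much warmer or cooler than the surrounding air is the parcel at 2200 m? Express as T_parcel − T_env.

-9.31°C (parcel cooler than environment)

Parcel:
  Dry to 1500 m: -9.8 × 1.2 km = -11.76°C, so T = 18.54°C.
  Saturated to 2200 m: -6 × 0.7 km = -4.2°C, so T = 14.34°C.
Environment:
  Environment to 2200 m: -3.5 × 1.9 km = -6.65°C, so T = 23.65°C.
T_parcel − T_env = 14.34 − 23.65 = -9.31°C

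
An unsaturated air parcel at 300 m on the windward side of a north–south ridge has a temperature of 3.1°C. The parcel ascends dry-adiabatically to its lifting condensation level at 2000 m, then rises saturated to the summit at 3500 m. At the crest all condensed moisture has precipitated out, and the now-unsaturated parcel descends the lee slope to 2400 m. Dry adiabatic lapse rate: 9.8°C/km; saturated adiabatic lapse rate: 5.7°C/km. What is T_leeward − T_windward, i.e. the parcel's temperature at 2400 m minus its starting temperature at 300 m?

300–2000 m, dry: Δz = 1.7 km ⇒ ΔT = -16.66°C; T = -13.56°C
2000–3500 m, saturated: Δz = 1.5 km ⇒ ΔT = -8.55°C; T = -22.11°C
3500–2400 m, dry descent: Δz = 1.1 km ⇒ ΔT = +10.78°C; T = -11.33°C
Net change vs windward start: -11.33 − 3.1 = -14.43°C

-14.43°C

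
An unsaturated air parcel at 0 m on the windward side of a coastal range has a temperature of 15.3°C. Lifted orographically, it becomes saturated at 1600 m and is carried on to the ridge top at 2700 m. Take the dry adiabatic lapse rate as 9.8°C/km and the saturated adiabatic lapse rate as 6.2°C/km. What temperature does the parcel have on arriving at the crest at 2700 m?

-7.2°C

0–1600 m, dry: Δz = 1.6 km ⇒ ΔT = -15.68°C; T = -0.38°C
1600–2700 m, saturated: Δz = 1.1 km ⇒ ΔT = -6.82°C; T = -7.2°C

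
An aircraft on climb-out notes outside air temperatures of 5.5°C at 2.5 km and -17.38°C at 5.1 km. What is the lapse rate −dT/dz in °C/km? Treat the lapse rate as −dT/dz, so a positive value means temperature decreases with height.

8.8°C/km

Γ = −ΔT/Δz = (5.5 − (-17.38)) / (5100 − 2500) m
  = 22.88°C / 2.6 km = 8.8°C/km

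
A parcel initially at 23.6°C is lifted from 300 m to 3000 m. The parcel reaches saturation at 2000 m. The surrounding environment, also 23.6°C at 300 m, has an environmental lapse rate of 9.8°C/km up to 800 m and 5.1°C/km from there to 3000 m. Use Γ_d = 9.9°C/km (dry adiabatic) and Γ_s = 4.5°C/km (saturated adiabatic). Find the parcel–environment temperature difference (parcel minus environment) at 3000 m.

Parcel:
  From 300 m to 2000 m (dry): cools by 9.9 × 1.7 = 16.83°C, giving 6.77°C.
  From 2000 m to 3000 m (saturated): cools by 4.5 × 1 = 4.5°C, giving 2.27°C.
Environment:
  From 300 m to 800 m (environment, lower layer): cools by 9.8 × 0.5 = 4.9°C, giving 18.7°C.
  From 800 m to 3000 m (environment, upper layer): cools by 5.1 × 2.2 = 11.22°C, giving 7.48°C.
T_parcel − T_env = 2.27 − 7.48 = -5.21°C

-5.21°C (parcel cooler than environment)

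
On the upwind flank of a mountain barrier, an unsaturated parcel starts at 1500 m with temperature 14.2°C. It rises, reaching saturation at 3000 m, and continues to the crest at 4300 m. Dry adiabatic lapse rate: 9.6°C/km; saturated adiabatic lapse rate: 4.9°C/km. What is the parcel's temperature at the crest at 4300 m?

-6.57°C

From 1500 m to 3000 m (dry): cools by 9.6 × 1.5 = 14.4°C, giving -0.2°C.
From 3000 m to 4300 m (saturated): cools by 4.9 × 1.3 = 6.37°C, giving -6.57°C.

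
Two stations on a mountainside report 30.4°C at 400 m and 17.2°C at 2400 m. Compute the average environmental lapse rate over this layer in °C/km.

6.6°C/km

Γ = −ΔT/Δz = (30.4 − 17.2) / (2400 − 400) m
  = 13.2°C / 2 km = 6.6°C/km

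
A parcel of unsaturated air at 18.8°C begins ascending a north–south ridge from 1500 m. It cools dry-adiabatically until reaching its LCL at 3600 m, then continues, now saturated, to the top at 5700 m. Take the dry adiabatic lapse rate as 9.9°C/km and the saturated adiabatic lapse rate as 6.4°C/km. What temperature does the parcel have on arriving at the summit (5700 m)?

1500–3600 m, dry: Δz = 2.1 km ⇒ ΔT = -20.79°C; T = -1.99°C
3600–5700 m, saturated: Δz = 2.1 km ⇒ ΔT = -13.44°C; T = -15.43°C

-15.43°C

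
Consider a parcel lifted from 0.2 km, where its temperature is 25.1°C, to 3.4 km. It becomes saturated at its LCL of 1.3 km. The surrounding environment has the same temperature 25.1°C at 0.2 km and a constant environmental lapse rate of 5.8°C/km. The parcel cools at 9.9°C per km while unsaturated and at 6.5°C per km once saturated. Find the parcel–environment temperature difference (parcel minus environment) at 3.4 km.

-5.98°C (parcel cooler than environment)

Parcel:
  200–1300 m, dry: Δz = 1.1 km ⇒ ΔT = -10.89°C; T = 14.21°C
  1300–3400 m, saturated: Δz = 2.1 km ⇒ ΔT = -13.65°C; T = 0.56°C
Environment:
  200–3400 m, environment: Δz = 3.2 km ⇒ ΔT = -18.56°C; T = 6.54°C
T_parcel − T_env = 0.56 − 6.54 = -5.98°C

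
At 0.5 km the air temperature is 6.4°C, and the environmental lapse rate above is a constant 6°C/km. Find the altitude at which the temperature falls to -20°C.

Height above start = (6.4 − (-20)) / 6 = 4.4 km
Altitude = 500 m + 4400 m = 4900 m

4.9 km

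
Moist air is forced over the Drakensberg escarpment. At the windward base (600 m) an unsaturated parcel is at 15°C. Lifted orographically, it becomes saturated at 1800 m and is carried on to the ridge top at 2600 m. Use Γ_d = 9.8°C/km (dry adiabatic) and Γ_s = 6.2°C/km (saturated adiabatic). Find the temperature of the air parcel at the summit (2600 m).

-1.72°C

600 → 1800 m (dry, 9.8°C/km): ΔT = -9.8 × 1.2 = -11.76°C → T = 3.24°C
1800 → 2600 m (saturated, 6.2°C/km): ΔT = -6.2 × 0.8 = -4.96°C → T = -1.72°C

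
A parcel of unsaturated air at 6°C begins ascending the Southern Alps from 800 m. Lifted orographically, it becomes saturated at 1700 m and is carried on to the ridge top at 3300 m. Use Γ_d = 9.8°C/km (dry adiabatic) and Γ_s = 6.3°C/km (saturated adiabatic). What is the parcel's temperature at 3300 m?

800 → 1700 m (dry, 9.8°C/km): ΔT = -9.8 × 0.9 = -8.82°C → T = -2.82°C
1700 → 3300 m (saturated, 6.3°C/km): ΔT = -6.3 × 1.6 = -10.08°C → T = -12.9°C

-12.9°C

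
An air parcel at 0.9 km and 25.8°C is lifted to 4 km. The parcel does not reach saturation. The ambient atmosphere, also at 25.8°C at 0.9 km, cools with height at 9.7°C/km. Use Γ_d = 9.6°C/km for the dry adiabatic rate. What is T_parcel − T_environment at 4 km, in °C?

Parcel:
  Dry to 4000 m: -9.6 × 3.1 km = -29.76°C, so T = -3.96°C.
Environment:
  Environment to 4000 m: -9.7 × 3.1 km = -30.07°C, so T = -4.27°C.
T_parcel − T_env = -3.96 − (-4.27) = +0.31°C

+0.31°C (parcel warmer than environment)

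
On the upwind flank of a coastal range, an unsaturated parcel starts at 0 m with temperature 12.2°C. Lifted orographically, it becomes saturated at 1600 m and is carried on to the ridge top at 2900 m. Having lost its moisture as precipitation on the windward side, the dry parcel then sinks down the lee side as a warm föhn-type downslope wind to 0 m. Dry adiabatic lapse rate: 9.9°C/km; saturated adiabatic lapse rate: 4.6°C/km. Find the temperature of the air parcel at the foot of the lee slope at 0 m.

0 → 1600 m (dry, 9.9°C/km): ΔT = -9.9 × 1.6 = -15.84°C → T = -3.64°C
1600 → 2900 m (saturated, 4.6°C/km): ΔT = -4.6 × 1.3 = -5.98°C → T = -9.62°C
2900 → 0 m (dry descent, 9.9°C/km): ΔT = +9.9 × 2.9 = +28.71°C → T = 19.09°C

19.09°C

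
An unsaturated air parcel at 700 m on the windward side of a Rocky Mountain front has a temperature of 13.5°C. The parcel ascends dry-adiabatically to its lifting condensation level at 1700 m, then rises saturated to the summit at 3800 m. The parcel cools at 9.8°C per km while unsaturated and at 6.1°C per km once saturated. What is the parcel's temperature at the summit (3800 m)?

-9.11°C

Dry to 1700 m: -9.8 × 1 km = -9.8°C, so T = 3.7°C.
Saturated to 3800 m: -6.1 × 2.1 km = -12.81°C, so T = -9.11°C.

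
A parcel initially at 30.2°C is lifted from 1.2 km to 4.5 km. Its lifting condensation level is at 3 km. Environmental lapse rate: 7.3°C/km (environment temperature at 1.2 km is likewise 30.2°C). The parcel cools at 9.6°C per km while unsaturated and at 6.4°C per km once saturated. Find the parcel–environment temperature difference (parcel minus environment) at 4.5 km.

Parcel:
  1200 → 3000 m (dry, 9.6°C/km): ΔT = -9.6 × 1.8 = -17.28°C → T = 12.92°C
  3000 → 4500 m (saturated, 6.4°C/km): ΔT = -6.4 × 1.5 = -9.6°C → T = 3.32°C
Environment:
  1200 → 4500 m (environment, 7.3°C/km): ΔT = -7.3 × 3.3 = -24.09°C → T = 6.11°C
T_parcel − T_env = 3.32 − 6.11 = -2.79°C

-2.79°C (parcel cooler than environment)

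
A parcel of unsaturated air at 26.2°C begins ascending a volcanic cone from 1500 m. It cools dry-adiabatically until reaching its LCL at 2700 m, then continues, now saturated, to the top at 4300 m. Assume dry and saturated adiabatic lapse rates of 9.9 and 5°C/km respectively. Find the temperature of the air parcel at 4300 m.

1500–2700 m, dry: Δz = 1.2 km ⇒ ΔT = -11.88°C; T = 14.32°C
2700–4300 m, saturated: Δz = 1.6 km ⇒ ΔT = -8°C; T = 6.32°C

6.32°C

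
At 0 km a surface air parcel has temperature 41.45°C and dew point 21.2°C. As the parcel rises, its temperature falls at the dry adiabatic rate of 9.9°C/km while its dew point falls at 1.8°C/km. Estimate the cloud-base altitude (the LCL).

T and T_d converge at 9.9 − 1.8 = 8.1°C per km
Height above start = (41.45 − 21.2) / 8.1 = 2.5 km
LCL altitude = 0 m + 2500 m = 2500 m

2.5 km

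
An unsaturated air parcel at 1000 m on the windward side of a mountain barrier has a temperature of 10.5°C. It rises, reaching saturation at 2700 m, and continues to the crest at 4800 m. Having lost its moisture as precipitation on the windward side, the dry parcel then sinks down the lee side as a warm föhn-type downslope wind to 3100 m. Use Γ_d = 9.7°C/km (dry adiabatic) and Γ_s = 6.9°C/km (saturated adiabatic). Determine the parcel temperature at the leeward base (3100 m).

-3.99°C

1000–2700 m, dry: Δz = 1.7 km ⇒ ΔT = -16.49°C; T = -5.99°C
2700–4800 m, saturated: Δz = 2.1 km ⇒ ΔT = -14.49°C; T = -20.48°C
4800–3100 m, dry descent: Δz = 1.7 km ⇒ ΔT = +16.49°C; T = -3.99°C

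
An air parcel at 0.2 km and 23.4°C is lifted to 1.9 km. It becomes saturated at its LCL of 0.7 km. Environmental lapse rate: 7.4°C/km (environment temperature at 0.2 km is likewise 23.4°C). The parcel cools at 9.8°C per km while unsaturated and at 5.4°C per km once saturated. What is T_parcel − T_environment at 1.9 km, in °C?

+1.2°C (parcel warmer than environment)

Parcel:
  Dry to 700 m: -9.8 × 0.5 km = -4.9°C, so T = 18.5°C.
  Saturated to 1900 m: -5.4 × 1.2 km = -6.48°C, so T = 12.02°C.
Environment:
  Environment to 1900 m: -7.4 × 1.7 km = -12.58°C, so T = 10.82°C.
T_parcel − T_env = 12.02 − 10.82 = +1.2°C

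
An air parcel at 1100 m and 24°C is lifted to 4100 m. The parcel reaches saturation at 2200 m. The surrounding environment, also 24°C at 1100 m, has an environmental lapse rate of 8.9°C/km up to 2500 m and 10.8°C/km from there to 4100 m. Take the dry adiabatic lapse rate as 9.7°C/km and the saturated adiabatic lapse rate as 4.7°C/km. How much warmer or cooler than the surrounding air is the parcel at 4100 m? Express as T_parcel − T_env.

Parcel:
  Dry to 2200 m: -9.7 × 1.1 km = -10.67°C, so T = 13.33°C.
  Saturated to 4100 m: -4.7 × 1.9 km = -8.93°C, so T = 4.4°C.
Environment:
  Environment, lower layer to 2500 m: -8.9 × 1.4 km = -12.46°C, so T = 11.54°C.
  Environment, upper layer to 4100 m: -10.8 × 1.6 km = -17.28°C, so T = -5.74°C.
T_parcel − T_env = 4.4 − (-5.74) = +10.14°C

+10.14°C (parcel warmer than environment)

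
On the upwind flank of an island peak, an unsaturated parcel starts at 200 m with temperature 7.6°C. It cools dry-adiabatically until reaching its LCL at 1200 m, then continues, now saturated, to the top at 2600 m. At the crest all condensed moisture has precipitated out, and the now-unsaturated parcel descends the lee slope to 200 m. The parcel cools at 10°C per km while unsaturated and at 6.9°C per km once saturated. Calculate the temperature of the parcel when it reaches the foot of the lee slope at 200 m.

200 → 1200 m (dry, 10°C/km): ΔT = -10 × 1 = -10°C → T = -2.4°C
1200 → 2600 m (saturated, 6.9°C/km): ΔT = -6.9 × 1.4 = -9.66°C → T = -12.06°C
2600 → 200 m (dry descent, 10°C/km): ΔT = +10 × 2.4 = +24°C → T = 11.94°C

11.94°C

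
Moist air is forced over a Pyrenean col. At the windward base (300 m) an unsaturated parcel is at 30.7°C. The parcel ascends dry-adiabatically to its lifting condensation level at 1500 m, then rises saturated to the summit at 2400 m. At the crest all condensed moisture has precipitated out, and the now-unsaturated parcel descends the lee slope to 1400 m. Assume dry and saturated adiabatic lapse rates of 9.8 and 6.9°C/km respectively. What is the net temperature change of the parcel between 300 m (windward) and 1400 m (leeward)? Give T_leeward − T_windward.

-8.17°C

Dry to 1500 m: -9.8 × 1.2 km = -11.76°C, so T = 18.94°C.
Saturated to 2400 m: -6.9 × 0.9 km = -6.21°C, so T = 12.73°C.
Dry descent to 1400 m: +9.8 × 1 km = +9.8°C, so T = 22.53°C.
Net change vs windward start: 22.53 − 30.7 = -8.17°C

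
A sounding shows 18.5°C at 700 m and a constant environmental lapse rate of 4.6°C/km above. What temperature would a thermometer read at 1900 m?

700 → 1900 m (environmental, 4.6°C/km): ΔT = -4.6 × 1.2 = -5.52°C → T = 12.98°C

12.98°C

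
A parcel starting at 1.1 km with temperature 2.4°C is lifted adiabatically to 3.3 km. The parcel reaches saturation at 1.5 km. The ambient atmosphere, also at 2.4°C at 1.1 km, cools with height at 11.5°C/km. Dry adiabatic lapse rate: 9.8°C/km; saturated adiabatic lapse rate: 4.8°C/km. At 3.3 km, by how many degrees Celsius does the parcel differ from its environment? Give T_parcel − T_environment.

+12.74°C (parcel warmer than environment)

Parcel:
  1100–1500 m, dry: Δz = 0.4 km ⇒ ΔT = -3.92°C; T = -1.52°C
  1500–3300 m, saturated: Δz = 1.8 km ⇒ ΔT = -8.64°C; T = -10.16°C
Environment:
  1100–3300 m, environment: Δz = 2.2 km ⇒ ΔT = -25.3°C; T = -22.9°C
T_parcel − T_env = -10.16 − (-22.9) = +12.74°C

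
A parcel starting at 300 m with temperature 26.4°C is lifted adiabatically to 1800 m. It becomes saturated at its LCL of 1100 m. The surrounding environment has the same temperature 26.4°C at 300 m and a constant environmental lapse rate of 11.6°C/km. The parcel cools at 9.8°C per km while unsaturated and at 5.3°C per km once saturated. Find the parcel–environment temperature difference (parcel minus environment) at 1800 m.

Parcel:
  300–1100 m, dry: Δz = 0.8 km ⇒ ΔT = -7.84°C; T = 18.56°C
  1100–1800 m, saturated: Δz = 0.7 km ⇒ ΔT = -3.71°C; T = 14.85°C
Environment:
  300–1800 m, environment: Δz = 1.5 km ⇒ ΔT = -17.4°C; T = 9°C
T_parcel − T_env = 14.85 − 9 = +5.85°C

+5.85°C (parcel warmer than environment)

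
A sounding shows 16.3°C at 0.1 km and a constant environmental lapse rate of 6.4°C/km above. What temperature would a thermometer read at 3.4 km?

-4.82°C

100–3400 m, environmental: Δz = 3.3 km ⇒ ΔT = -21.12°C; T = -4.82°C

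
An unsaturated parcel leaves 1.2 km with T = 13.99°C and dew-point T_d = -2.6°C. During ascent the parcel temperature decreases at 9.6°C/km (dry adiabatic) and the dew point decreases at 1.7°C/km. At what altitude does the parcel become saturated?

T and T_d converge at 9.6 − 1.7 = 7.9°C per km
Height above start = (13.99 − (-2.6)) / 7.9 = 2.1 km
LCL altitude = 1200 m + 2100 m = 3300 m

3.3 km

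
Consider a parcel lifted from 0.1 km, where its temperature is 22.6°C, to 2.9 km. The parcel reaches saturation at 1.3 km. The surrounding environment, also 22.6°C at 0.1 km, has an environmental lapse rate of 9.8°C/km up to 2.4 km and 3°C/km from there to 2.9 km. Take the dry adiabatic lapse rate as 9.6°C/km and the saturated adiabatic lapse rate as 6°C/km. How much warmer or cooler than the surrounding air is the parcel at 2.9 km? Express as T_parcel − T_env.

Parcel:
  From 100 m to 1300 m (dry): cools by 9.6 × 1.2 = 11.52°C, giving 11.08°C.
  From 1300 m to 2900 m (saturated): cools by 6 × 1.6 = 9.6°C, giving 1.48°C.
Environment:
  From 100 m to 2400 m (environment, lower layer): cools by 9.8 × 2.3 = 22.54°C, giving 0.06°C.
  From 2400 m to 2900 m (environment, upper layer): cools by 3 × 0.5 = 1.5°C, giving -1.44°C.
T_parcel − T_env = 1.48 − (-1.44) = +2.92°C

+2.92°C (parcel warmer than environment)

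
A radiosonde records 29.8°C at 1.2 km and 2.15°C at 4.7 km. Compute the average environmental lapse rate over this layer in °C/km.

7.9°C/km

Γ = −ΔT/Δz = (29.8 − 2.15) / (4700 − 1200) m
  = 27.65°C / 3.5 km = 7.9°C/km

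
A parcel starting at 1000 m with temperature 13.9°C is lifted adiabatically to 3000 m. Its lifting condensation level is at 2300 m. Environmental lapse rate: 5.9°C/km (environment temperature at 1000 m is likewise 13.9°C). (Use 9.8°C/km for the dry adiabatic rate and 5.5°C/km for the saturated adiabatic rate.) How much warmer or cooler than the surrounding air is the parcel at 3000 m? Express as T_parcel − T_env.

-4.79°C (parcel cooler than environment)

Parcel:
  1000–2300 m, dry: Δz = 1.3 km ⇒ ΔT = -12.74°C; T = 1.16°C
  2300–3000 m, saturated: Δz = 0.7 km ⇒ ΔT = -3.85°C; T = -2.69°C
Environment:
  1000–3000 m, environment: Δz = 2 km ⇒ ΔT = -11.8°C; T = 2.1°C
T_parcel − T_env = -2.69 − 2.1 = -4.79°C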